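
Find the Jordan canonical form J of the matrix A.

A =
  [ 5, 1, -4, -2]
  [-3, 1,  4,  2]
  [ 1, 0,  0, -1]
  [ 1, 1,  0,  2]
J_2(2) ⊕ J_2(2)

The characteristic polynomial is
  det(x·I − A) = x^4 - 8*x^3 + 24*x^2 - 32*x + 16 = (x - 2)^4

Eigenvalues and multiplicities (the geometric multiplicity of λ is n − rank(A − λI), which equals the number of Jordan blocks for λ):
  λ = 2: algebraic multiplicity = 4, geometric multiplicity = 2

Determining the block sizes for each eigenvalue:
  λ = 2: with am = 4 and gm = 2, the partition is not yet determined (e.g. several partitions of 4 into 2 parts exist). Let N = A − (2)·I. Computing rank(N^1) = 2, rank(N^2) = 0; the number of blocks of size ≥ j is rank(N^{j−1}) − rank(N^j), giving [2, 2]. So we have 2 block(s) of size 2 → block sizes [2, 2]

Assembling the blocks gives a Jordan form
J =
  [2, 1, 0, 0]
  [0, 2, 0, 0]
  [0, 0, 2, 1]
  [0, 0, 0, 2]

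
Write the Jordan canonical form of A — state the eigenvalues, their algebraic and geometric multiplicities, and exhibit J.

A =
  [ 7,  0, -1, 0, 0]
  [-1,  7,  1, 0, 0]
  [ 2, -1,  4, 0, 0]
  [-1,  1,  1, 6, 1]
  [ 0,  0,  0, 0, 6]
J_3(6) ⊕ J_2(6)

The characteristic polynomial is
  det(x·I − A) = x^5 - 30*x^4 + 360*x^3 - 2160*x^2 + 6480*x - 7776 = (x - 6)^5

Eigenvalues and multiplicities (the geometric multiplicity of λ is n − rank(A − λI), which equals the number of Jordan blocks for λ):
  λ = 6: algebraic multiplicity = 5, geometric multiplicity = 2

Determining the block sizes for each eigenvalue:
  λ = 6: with am = 5 and gm = 2, the partition is not yet determined (e.g. several partitions of 5 into 2 parts exist). Let N = A − (6)·I. Computing rank(N^1) = 3, rank(N^2) = 1, rank(N^3) = 0; the number of blocks of size ≥ j is rank(N^{j−1}) − rank(N^j), giving [2, 2, 1]. So we have 1 block(s) of size 3, 1 block(s) of size 2 → block sizes [3, 2]

Assembling the blocks gives a Jordan form
J =
  [6, 1, 0, 0, 0]
  [0, 6, 1, 0, 0]
  [0, 0, 6, 0, 0]
  [0, 0, 0, 6, 1]
  [0, 0, 0, 0, 6]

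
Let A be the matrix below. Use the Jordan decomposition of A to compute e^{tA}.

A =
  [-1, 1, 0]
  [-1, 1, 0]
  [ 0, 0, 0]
e^{tA} =
  [1 - t, t, 0]
  [-t, t + 1, 0]
  [0, 0, 1]

Strategy: write A = P · J · P⁻¹ where J is a Jordan canonical form, so e^{tA} = P · e^{tJ} · P⁻¹, and e^{tJ} can be computed block-by-block.

A has Jordan form
J =
  [0, 1, 0]
  [0, 0, 0]
  [0, 0, 0]
(up to reordering of blocks).

Per-block formulas:
  For a 2×2 Jordan block J_2(0): exp(t · J_2(0)) = e^(0t)·(I + t·N), where N is the 2×2 nilpotent shift.
  For a 1×1 block at λ = 0: exp(t · [0]) = [e^(0t)].

After assembling e^{tJ} and conjugating by P, we get:

e^{tA} =
  [1 - t, t, 0]
  [-t, t + 1, 0]
  [0, 0, 1]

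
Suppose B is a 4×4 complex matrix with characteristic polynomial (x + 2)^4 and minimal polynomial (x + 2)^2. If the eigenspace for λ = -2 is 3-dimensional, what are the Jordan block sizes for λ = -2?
Block sizes for λ = -2: [2, 1, 1]

Step 1 — from the characteristic polynomial, algebraic multiplicity of λ = -2 is 4. From dim ker(B − (-2)·I) = 3, there are exactly 3 Jordan blocks for λ = -2.
Step 2 — from the minimal polynomial, the factor (x + 2)^2 tells us the largest block for λ = -2 has size 2.
Step 3 — with total size 4, 3 blocks, and largest block 2, the block sizes (in nonincreasing order) are [2, 1, 1].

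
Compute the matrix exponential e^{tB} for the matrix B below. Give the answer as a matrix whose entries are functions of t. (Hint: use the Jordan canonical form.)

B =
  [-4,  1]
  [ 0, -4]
e^{tB} =
  [exp(-4*t), t*exp(-4*t)]
  [0, exp(-4*t)]

Strategy: write B = P · J · P⁻¹ where J is a Jordan canonical form, so e^{tB} = P · e^{tJ} · P⁻¹, and e^{tJ} can be computed block-by-block.

B has Jordan form
J =
  [-4,  1]
  [ 0, -4]
(up to reordering of blocks).

Per-block formulas:
  For a 2×2 Jordan block J_2(-4): exp(t · J_2(-4)) = e^(-4t)·(I + t·N), where N is the 2×2 nilpotent shift.

After assembling e^{tJ} and conjugating by P, we get:

e^{tB} =
  [exp(-4*t), t*exp(-4*t)]
  [0, exp(-4*t)]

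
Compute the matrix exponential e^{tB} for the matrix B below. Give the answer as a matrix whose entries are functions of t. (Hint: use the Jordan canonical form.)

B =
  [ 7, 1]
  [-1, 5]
e^{tB} =
  [t*exp(6*t) + exp(6*t), t*exp(6*t)]
  [-t*exp(6*t), -t*exp(6*t) + exp(6*t)]

Strategy: write B = P · J · P⁻¹ where J is a Jordan canonical form, so e^{tB} = P · e^{tJ} · P⁻¹, and e^{tJ} can be computed block-by-block.

B has Jordan form
J =
  [6, 1]
  [0, 6]
(up to reordering of blocks).

Per-block formulas:
  For a 2×2 Jordan block J_2(6): exp(t · J_2(6)) = e^(6t)·(I + t·N), where N is the 2×2 nilpotent shift.

After assembling e^{tJ} and conjugating by P, we get:

e^{tB} =
  [t*exp(6*t) + exp(6*t), t*exp(6*t)]
  [-t*exp(6*t), -t*exp(6*t) + exp(6*t)]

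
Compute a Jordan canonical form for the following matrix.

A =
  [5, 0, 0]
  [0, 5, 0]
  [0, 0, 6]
J_1(5) ⊕ J_1(5) ⊕ J_1(6)

The characteristic polynomial is
  det(x·I − A) = x^3 - 16*x^2 + 85*x - 150 = (x - 6)*(x - 5)^2

Eigenvalues and multiplicities (the geometric multiplicity of λ is n − rank(A − λI), which equals the number of Jordan blocks for λ):
  λ = 5: algebraic multiplicity = 2, geometric multiplicity = 2
  λ = 6: algebraic multiplicity = 1, geometric multiplicity = 1

Determining the block sizes for each eigenvalue:
  λ = 5: gm = am = 2, so every block has size 1 → block sizes [1, 1]
  λ = 6: one block (gm = 1), so the single block has size am = 1 → block sizes [1]

Assembling the blocks gives a Jordan form
J =
  [5, 0, 0]
  [0, 5, 0]
  [0, 0, 6]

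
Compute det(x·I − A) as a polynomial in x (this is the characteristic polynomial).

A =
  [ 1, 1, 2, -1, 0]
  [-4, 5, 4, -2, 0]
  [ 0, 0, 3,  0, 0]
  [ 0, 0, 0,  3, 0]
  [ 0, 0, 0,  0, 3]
x^5 - 15*x^4 + 90*x^3 - 270*x^2 + 405*x - 243

Expanding det(x·I − A) (e.g. by cofactor expansion or by noting that A is similar to its Jordan form J, which has the same characteristic polynomial as A) gives
  χ_A(x) = x^5 - 15*x^4 + 90*x^3 - 270*x^2 + 405*x - 243
which factors as (x - 3)^5. The eigenvalues (with algebraic multiplicities) are λ = 3 with multiplicity 5.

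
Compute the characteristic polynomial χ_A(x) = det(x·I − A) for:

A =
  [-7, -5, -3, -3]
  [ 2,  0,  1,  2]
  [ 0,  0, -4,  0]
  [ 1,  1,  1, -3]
x^4 + 14*x^3 + 72*x^2 + 160*x + 128

Expanding det(x·I − A) (e.g. by cofactor expansion or by noting that A is similar to its Jordan form J, which has the same characteristic polynomial as A) gives
  χ_A(x) = x^4 + 14*x^3 + 72*x^2 + 160*x + 128
which factors as (x + 2)*(x + 4)^3. The eigenvalues (with algebraic multiplicities) are λ = -4 with multiplicity 3, λ = -2 with multiplicity 1.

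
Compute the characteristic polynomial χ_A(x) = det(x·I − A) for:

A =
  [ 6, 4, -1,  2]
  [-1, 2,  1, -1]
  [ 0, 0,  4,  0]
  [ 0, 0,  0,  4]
x^4 - 16*x^3 + 96*x^2 - 256*x + 256

Expanding det(x·I − A) (e.g. by cofactor expansion or by noting that A is similar to its Jordan form J, which has the same characteristic polynomial as A) gives
  χ_A(x) = x^4 - 16*x^3 + 96*x^2 - 256*x + 256
which factors as (x - 4)^4. The eigenvalues (with algebraic multiplicities) are λ = 4 with multiplicity 4.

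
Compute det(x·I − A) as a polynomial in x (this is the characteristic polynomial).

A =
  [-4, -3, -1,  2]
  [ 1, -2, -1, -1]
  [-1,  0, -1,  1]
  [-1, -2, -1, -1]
x^4 + 8*x^3 + 24*x^2 + 32*x + 16

Expanding det(x·I − A) (e.g. by cofactor expansion or by noting that A is similar to its Jordan form J, which has the same characteristic polynomial as A) gives
  χ_A(x) = x^4 + 8*x^3 + 24*x^2 + 32*x + 16
which factors as (x + 2)^4. The eigenvalues (with algebraic multiplicities) are λ = -2 with multiplicity 4.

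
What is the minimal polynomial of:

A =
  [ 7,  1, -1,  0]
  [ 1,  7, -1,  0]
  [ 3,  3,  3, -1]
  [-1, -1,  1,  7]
x^3 - 18*x^2 + 108*x - 216

The characteristic polynomial is χ_A(x) = (x - 6)^4, so the eigenvalues are known. The minimal polynomial is
  m_A(x) = Π_λ (x − λ)^{k_λ}
where k_λ is the size of the *largest* Jordan block for λ (equivalently, the smallest k with (A − λI)^k v = 0 for every generalised eigenvector v of λ).

  λ = 6: largest Jordan block has size 3, contributing (x − 6)^3

So m_A(x) = (x - 6)^3 = x^3 - 18*x^2 + 108*x - 216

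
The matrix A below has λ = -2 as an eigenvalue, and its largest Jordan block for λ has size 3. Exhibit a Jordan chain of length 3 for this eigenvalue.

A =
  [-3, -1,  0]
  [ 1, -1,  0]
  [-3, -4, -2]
A Jordan chain for λ = -2 of length 3:
v_1 = (0, 0, -1)ᵀ
v_2 = (-1, 1, -3)ᵀ
v_3 = (1, 0, 0)ᵀ

Let N = A − (-2)·I. We want v_3 with N^3 v_3 = 0 but N^2 v_3 ≠ 0; then v_{j-1} := N · v_j for j = 3, …, 2.

Pick v_3 = (1, 0, 0)ᵀ.
Then v_2 = N · v_3 = (-1, 1, -3)ᵀ.
Then v_1 = N · v_2 = (0, 0, -1)ᵀ.

Sanity check: (A − (-2)·I) v_1 = (0, 0, 0)ᵀ = 0. ✓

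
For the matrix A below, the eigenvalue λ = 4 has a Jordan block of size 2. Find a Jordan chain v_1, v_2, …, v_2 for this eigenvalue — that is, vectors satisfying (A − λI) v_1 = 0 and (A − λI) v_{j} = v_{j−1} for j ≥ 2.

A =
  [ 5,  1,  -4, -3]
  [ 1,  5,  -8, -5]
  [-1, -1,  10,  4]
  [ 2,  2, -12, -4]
A Jordan chain for λ = 4 of length 2:
v_1 = (1, 1, -1, 2)ᵀ
v_2 = (1, 0, 0, 0)ᵀ

Let N = A − (4)·I. We want v_2 with N^2 v_2 = 0 but N^1 v_2 ≠ 0; then v_{j-1} := N · v_j for j = 2, …, 2.

Pick v_2 = (1, 0, 0, 0)ᵀ.
Then v_1 = N · v_2 = (1, 1, -1, 2)ᵀ.

Sanity check: (A − (4)·I) v_1 = (0, 0, 0, 0)ᵀ = 0. ✓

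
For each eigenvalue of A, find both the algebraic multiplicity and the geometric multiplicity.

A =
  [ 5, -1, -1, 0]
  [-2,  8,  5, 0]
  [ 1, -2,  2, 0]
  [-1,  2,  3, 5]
λ = 5: alg = 4, geom = 2

Step 1 — factor the characteristic polynomial to read off the algebraic multiplicities:
  χ_A(x) = (x - 5)^4

Step 2 — compute geometric multiplicities via the rank-nullity identity g(λ) = n − rank(A − λI):
  rank(A − (5)·I) = 2, so dim ker(A − (5)·I) = n − 2 = 2

Summary:
  λ = 5: algebraic multiplicity = 4, geometric multiplicity = 2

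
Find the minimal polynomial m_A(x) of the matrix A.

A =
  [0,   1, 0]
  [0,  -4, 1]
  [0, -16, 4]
x^3

The characteristic polynomial is χ_A(x) = x^3, so the eigenvalues are known. The minimal polynomial is
  m_A(x) = Π_λ (x − λ)^{k_λ}
where k_λ is the size of the *largest* Jordan block for λ (equivalently, the smallest k with (A − λI)^k v = 0 for every generalised eigenvector v of λ).

  λ = 0: largest Jordan block has size 3, contributing (x − 0)^3

So m_A(x) = x^3 = x^3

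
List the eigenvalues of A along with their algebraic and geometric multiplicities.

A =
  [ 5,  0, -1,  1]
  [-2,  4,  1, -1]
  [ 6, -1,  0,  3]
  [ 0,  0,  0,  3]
λ = 3: alg = 4, geom = 2

Step 1 — factor the characteristic polynomial to read off the algebraic multiplicities:
  χ_A(x) = (x - 3)^4

Step 2 — compute geometric multiplicities via the rank-nullity identity g(λ) = n − rank(A − λI):
  rank(A − (3)·I) = 2, so dim ker(A − (3)·I) = n − 2 = 2

Summary:
  λ = 3: algebraic multiplicity = 4, geometric multiplicity = 2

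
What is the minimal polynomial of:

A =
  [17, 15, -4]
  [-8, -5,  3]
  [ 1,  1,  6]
x^3 - 18*x^2 + 108*x - 216

The characteristic polynomial is χ_A(x) = (x - 6)^3, so the eigenvalues are known. The minimal polynomial is
  m_A(x) = Π_λ (x − λ)^{k_λ}
where k_λ is the size of the *largest* Jordan block for λ (equivalently, the smallest k with (A − λI)^k v = 0 for every generalised eigenvector v of λ).

  λ = 6: largest Jordan block has size 3, contributing (x − 6)^3

So m_A(x) = (x - 6)^3 = x^3 - 18*x^2 + 108*x - 216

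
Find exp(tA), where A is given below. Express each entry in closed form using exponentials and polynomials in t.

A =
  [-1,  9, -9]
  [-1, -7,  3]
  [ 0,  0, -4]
e^{tA} =
  [3*t*exp(-4*t) + exp(-4*t), 9*t*exp(-4*t), -9*t*exp(-4*t)]
  [-t*exp(-4*t), -3*t*exp(-4*t) + exp(-4*t), 3*t*exp(-4*t)]
  [0, 0, exp(-4*t)]

Strategy: write A = P · J · P⁻¹ where J is a Jordan canonical form, so e^{tA} = P · e^{tJ} · P⁻¹, and e^{tJ} can be computed block-by-block.

A has Jordan form
J =
  [-4,  1,  0]
  [ 0, -4,  0]
  [ 0,  0, -4]
(up to reordering of blocks).

Per-block formulas:
  For a 1×1 block at λ = -4: exp(t · [-4]) = [e^(-4t)].
  For a 2×2 Jordan block J_2(-4): exp(t · J_2(-4)) = e^(-4t)·(I + t·N), where N is the 2×2 nilpotent shift.

After assembling e^{tJ} and conjugating by P, we get:

e^{tA} =
  [3*t*exp(-4*t) + exp(-4*t), 9*t*exp(-4*t), -9*t*exp(-4*t)]
  [-t*exp(-4*t), -3*t*exp(-4*t) + exp(-4*t), 3*t*exp(-4*t)]
  [0, 0, exp(-4*t)]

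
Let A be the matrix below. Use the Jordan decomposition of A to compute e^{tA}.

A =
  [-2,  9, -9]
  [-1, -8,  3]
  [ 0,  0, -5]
e^{tA} =
  [3*t*exp(-5*t) + exp(-5*t), 9*t*exp(-5*t), -9*t*exp(-5*t)]
  [-t*exp(-5*t), -3*t*exp(-5*t) + exp(-5*t), 3*t*exp(-5*t)]
  [0, 0, exp(-5*t)]

Strategy: write A = P · J · P⁻¹ where J is a Jordan canonical form, so e^{tA} = P · e^{tJ} · P⁻¹, and e^{tJ} can be computed block-by-block.

A has Jordan form
J =
  [-5,  1,  0]
  [ 0, -5,  0]
  [ 0,  0, -5]
(up to reordering of blocks).

Per-block formulas:
  For a 2×2 Jordan block J_2(-5): exp(t · J_2(-5)) = e^(-5t)·(I + t·N), where N is the 2×2 nilpotent shift.
  For a 1×1 block at λ = -5: exp(t · [-5]) = [e^(-5t)].

After assembling e^{tJ} and conjugating by P, we get:

e^{tA} =
  [3*t*exp(-5*t) + exp(-5*t), 9*t*exp(-5*t), -9*t*exp(-5*t)]
  [-t*exp(-5*t), -3*t*exp(-5*t) + exp(-5*t), 3*t*exp(-5*t)]
  [0, 0, exp(-5*t)]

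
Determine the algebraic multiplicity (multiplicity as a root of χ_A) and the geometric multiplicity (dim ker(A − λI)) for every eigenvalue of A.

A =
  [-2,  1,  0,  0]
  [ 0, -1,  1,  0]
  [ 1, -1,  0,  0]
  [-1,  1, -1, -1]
λ = -1: alg = 4, geom = 2

Step 1 — factor the characteristic polynomial to read off the algebraic multiplicities:
  χ_A(x) = (x + 1)^4

Step 2 — compute geometric multiplicities via the rank-nullity identity g(λ) = n − rank(A − λI):
  rank(A − (-1)·I) = 2, so dim ker(A − (-1)·I) = n − 2 = 2

Summary:
  λ = -1: algebraic multiplicity = 4, geometric multiplicity = 2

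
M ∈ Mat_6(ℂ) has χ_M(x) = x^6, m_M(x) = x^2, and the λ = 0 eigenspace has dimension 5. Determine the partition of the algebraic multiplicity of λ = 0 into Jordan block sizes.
Block sizes for λ = 0: [2, 1, 1, 1, 1]

Step 1 — from the characteristic polynomial, algebraic multiplicity of λ = 0 is 6. From dim ker(M − (0)·I) = 5, there are exactly 5 Jordan blocks for λ = 0.
Step 2 — from the minimal polynomial, the factor (x − 0)^2 tells us the largest block for λ = 0 has size 2.
Step 3 — with total size 6, 5 blocks, and largest block 2, the block sizes (in nonincreasing order) are [2, 1, 1, 1, 1].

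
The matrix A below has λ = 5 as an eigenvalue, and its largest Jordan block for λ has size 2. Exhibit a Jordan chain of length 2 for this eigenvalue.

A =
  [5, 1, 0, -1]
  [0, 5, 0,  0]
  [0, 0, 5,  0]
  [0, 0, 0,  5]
A Jordan chain for λ = 5 of length 2:
v_1 = (1, 0, 0, 0)ᵀ
v_2 = (0, 1, 0, 0)ᵀ

Let N = A − (5)·I. We want v_2 with N^2 v_2 = 0 but N^1 v_2 ≠ 0; then v_{j-1} := N · v_j for j = 2, …, 2.

Pick v_2 = (0, 1, 0, 0)ᵀ.
Then v_1 = N · v_2 = (1, 0, 0, 0)ᵀ.

Sanity check: (A − (5)·I) v_1 = (0, 0, 0, 0)ᵀ = 0. ✓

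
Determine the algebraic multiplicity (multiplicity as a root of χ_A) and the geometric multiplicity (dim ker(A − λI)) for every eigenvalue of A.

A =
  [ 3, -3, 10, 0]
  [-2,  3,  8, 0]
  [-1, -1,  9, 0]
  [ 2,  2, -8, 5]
λ = 5: alg = 4, geom = 2

Step 1 — factor the characteristic polynomial to read off the algebraic multiplicities:
  χ_A(x) = (x - 5)^4

Step 2 — compute geometric multiplicities via the rank-nullity identity g(λ) = n − rank(A − λI):
  rank(A − (5)·I) = 2, so dim ker(A − (5)·I) = n − 2 = 2

Summary:
  λ = 5: algebraic multiplicity = 4, geometric multiplicity = 2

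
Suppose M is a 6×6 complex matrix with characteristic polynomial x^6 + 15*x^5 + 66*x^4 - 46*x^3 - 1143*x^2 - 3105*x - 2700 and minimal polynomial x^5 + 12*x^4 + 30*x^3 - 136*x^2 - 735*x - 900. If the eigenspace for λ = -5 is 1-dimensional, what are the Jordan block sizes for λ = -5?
Block sizes for λ = -5: [2]

Step 1 — from the characteristic polynomial, algebraic multiplicity of λ = -5 is 2. From dim ker(M − (-5)·I) = 1, there are exactly 1 Jordan blocks for λ = -5.
Step 2 — from the minimal polynomial, the factor (x + 5)^2 tells us the largest block for λ = -5 has size 2.
Step 3 — with total size 2, 1 blocks, and largest block 2, the block sizes (in nonincreasing order) are [2].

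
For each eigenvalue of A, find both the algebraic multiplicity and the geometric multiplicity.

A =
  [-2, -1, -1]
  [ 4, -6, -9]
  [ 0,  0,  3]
λ = -4: alg = 2, geom = 1; λ = 3: alg = 1, geom = 1

Step 1 — factor the characteristic polynomial to read off the algebraic multiplicities:
  χ_A(x) = (x - 3)*(x + 4)^2

Step 2 — compute geometric multiplicities via the rank-nullity identity g(λ) = n − rank(A − λI):
  rank(A − (-4)·I) = 2, so dim ker(A − (-4)·I) = n − 2 = 1
  rank(A − (3)·I) = 2, so dim ker(A − (3)·I) = n − 2 = 1

Summary:
  λ = -4: algebraic multiplicity = 2, geometric multiplicity = 1
  λ = 3: algebraic multiplicity = 1, geometric multiplicity = 1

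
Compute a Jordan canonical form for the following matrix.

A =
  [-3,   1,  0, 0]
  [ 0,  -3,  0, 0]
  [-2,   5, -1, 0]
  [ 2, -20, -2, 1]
J_2(-3) ⊕ J_1(-1) ⊕ J_1(1)

The characteristic polynomial is
  det(x·I − A) = x^4 + 6*x^3 + 8*x^2 - 6*x - 9 = (x - 1)*(x + 1)*(x + 3)^2

Eigenvalues and multiplicities (the geometric multiplicity of λ is n − rank(A − λI), which equals the number of Jordan blocks for λ):
  λ = -3: algebraic multiplicity = 2, geometric multiplicity = 1
  λ = -1: algebraic multiplicity = 1, geometric multiplicity = 1
  λ = 1: algebraic multiplicity = 1, geometric multiplicity = 1

Determining the block sizes for each eigenvalue:
  λ = -3: one block (gm = 1), so the single block has size am = 2 → block sizes [2]
  λ = -1: one block (gm = 1), so the single block has size am = 1 → block sizes [1]
  λ = 1: one block (gm = 1), so the single block has size am = 1 → block sizes [1]

Assembling the blocks gives a Jordan form
J =
  [-3,  1,  0, 0]
  [ 0, -3,  0, 0]
  [ 0,  0, -1, 0]
  [ 0,  0,  0, 1]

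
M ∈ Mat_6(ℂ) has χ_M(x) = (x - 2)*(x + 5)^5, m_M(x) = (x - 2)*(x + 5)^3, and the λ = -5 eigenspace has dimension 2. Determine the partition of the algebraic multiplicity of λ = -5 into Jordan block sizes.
Block sizes for λ = -5: [3, 2]

Step 1 — from the characteristic polynomial, algebraic multiplicity of λ = -5 is 5. From dim ker(M − (-5)·I) = 2, there are exactly 2 Jordan blocks for λ = -5.
Step 2 — from the minimal polynomial, the factor (x + 5)^3 tells us the largest block for λ = -5 has size 3.
Step 3 — with total size 5, 2 blocks, and largest block 3, the block sizes (in nonincreasing order) are [3, 2].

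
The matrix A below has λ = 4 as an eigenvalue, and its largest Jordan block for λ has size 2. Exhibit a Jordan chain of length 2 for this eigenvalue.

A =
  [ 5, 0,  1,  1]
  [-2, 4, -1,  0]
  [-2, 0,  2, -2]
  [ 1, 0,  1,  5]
A Jordan chain for λ = 4 of length 2:
v_1 = (1, -2, -2, 1)ᵀ
v_2 = (1, 0, 0, 0)ᵀ

Let N = A − (4)·I. We want v_2 with N^2 v_2 = 0 but N^1 v_2 ≠ 0; then v_{j-1} := N · v_j for j = 2, …, 2.

Pick v_2 = (1, 0, 0, 0)ᵀ.
Then v_1 = N · v_2 = (1, -2, -2, 1)ᵀ.

Sanity check: (A − (4)·I) v_1 = (0, 0, 0, 0)ᵀ = 0. ✓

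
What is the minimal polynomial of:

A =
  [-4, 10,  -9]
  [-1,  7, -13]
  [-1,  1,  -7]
x^3 + 4*x^2 - 35*x - 150

The characteristic polynomial is χ_A(x) = (x - 6)*(x + 5)^2, so the eigenvalues are known. The minimal polynomial is
  m_A(x) = Π_λ (x − λ)^{k_λ}
where k_λ is the size of the *largest* Jordan block for λ (equivalently, the smallest k with (A − λI)^k v = 0 for every generalised eigenvector v of λ).

  λ = -5: largest Jordan block has size 2, contributing (x + 5)^2
  λ = 6: largest Jordan block has size 1, contributing (x − 6)

So m_A(x) = (x - 6)*(x + 5)^2 = x^3 + 4*x^2 - 35*x - 150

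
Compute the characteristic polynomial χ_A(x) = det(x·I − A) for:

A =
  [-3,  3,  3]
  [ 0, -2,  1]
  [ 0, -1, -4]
x^3 + 9*x^2 + 27*x + 27

Expanding det(x·I − A) (e.g. by cofactor expansion or by noting that A is similar to its Jordan form J, which has the same characteristic polynomial as A) gives
  χ_A(x) = x^3 + 9*x^2 + 27*x + 27
which factors as (x + 3)^3. The eigenvalues (with algebraic multiplicities) are λ = -3 with multiplicity 3.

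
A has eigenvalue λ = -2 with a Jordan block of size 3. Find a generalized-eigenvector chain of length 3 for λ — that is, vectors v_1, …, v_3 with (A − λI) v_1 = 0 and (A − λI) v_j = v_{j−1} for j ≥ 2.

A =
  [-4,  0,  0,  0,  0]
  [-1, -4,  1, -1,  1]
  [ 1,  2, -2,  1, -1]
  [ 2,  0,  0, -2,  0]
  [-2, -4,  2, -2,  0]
A Jordan chain for λ = -2 of length 3:
v_1 = (0, 2, 0, 0, 4)ᵀ
v_2 = (0, -2, 2, 0, -4)ᵀ
v_3 = (0, 1, 0, 0, 0)ᵀ

Let N = A − (-2)·I. We want v_3 with N^3 v_3 = 0 but N^2 v_3 ≠ 0; then v_{j-1} := N · v_j for j = 3, …, 2.

Pick v_3 = (0, 1, 0, 0, 0)ᵀ.
Then v_2 = N · v_3 = (0, -2, 2, 0, -4)ᵀ.
Then v_1 = N · v_2 = (0, 2, 0, 0, 4)ᵀ.

Sanity check: (A − (-2)·I) v_1 = (0, 0, 0, 0, 0)ᵀ = 0. ✓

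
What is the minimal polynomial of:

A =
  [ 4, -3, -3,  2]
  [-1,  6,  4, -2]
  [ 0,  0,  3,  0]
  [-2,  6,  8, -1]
x^3 - 9*x^2 + 27*x - 27

The characteristic polynomial is χ_A(x) = (x - 3)^4, so the eigenvalues are known. The minimal polynomial is
  m_A(x) = Π_λ (x − λ)^{k_λ}
where k_λ is the size of the *largest* Jordan block for λ (equivalently, the smallest k with (A − λI)^k v = 0 for every generalised eigenvector v of λ).

  λ = 3: largest Jordan block has size 3, contributing (x − 3)^3

So m_A(x) = (x - 3)^3 = x^3 - 9*x^2 + 27*x - 27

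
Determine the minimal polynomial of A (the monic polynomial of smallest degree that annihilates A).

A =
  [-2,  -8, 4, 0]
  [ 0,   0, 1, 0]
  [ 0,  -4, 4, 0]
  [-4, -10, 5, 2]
x^3 - 2*x^2 - 4*x + 8

The characteristic polynomial is χ_A(x) = (x - 2)^3*(x + 2), so the eigenvalues are known. The minimal polynomial is
  m_A(x) = Π_λ (x − λ)^{k_λ}
where k_λ is the size of the *largest* Jordan block for λ (equivalently, the smallest k with (A − λI)^k v = 0 for every generalised eigenvector v of λ).

  λ = -2: largest Jordan block has size 1, contributing (x + 2)
  λ = 2: largest Jordan block has size 2, contributing (x − 2)^2

So m_A(x) = (x - 2)^2*(x + 2) = x^3 - 2*x^2 - 4*x + 8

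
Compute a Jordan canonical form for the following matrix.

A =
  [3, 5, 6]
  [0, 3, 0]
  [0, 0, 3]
J_2(3) ⊕ J_1(3)

The characteristic polynomial is
  det(x·I − A) = x^3 - 9*x^2 + 27*x - 27 = (x - 3)^3

Eigenvalues and multiplicities (the geometric multiplicity of λ is n − rank(A − λI), which equals the number of Jordan blocks for λ):
  λ = 3: algebraic multiplicity = 3, geometric multiplicity = 2

Determining the block sizes for each eigenvalue:
  λ = 3: 2 blocks summing to 3 forces exactly one block of size 2 and the rest size 1 → block sizes [2, 1]

Assembling the blocks gives a Jordan form
J =
  [3, 1, 0]
  [0, 3, 0]
  [0, 0, 3]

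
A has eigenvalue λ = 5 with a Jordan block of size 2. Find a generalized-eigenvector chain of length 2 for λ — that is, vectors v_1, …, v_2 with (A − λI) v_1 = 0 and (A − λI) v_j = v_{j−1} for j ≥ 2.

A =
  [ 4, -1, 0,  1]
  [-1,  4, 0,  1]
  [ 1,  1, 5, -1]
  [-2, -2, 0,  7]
A Jordan chain for λ = 5 of length 2:
v_1 = (-1, -1, 1, -2)ᵀ
v_2 = (1, 0, 0, 0)ᵀ

Let N = A − (5)·I. We want v_2 with N^2 v_2 = 0 but N^1 v_2 ≠ 0; then v_{j-1} := N · v_j for j = 2, …, 2.

Pick v_2 = (1, 0, 0, 0)ᵀ.
Then v_1 = N · v_2 = (-1, -1, 1, -2)ᵀ.

Sanity check: (A − (5)·I) v_1 = (0, 0, 0, 0)ᵀ = 0. ✓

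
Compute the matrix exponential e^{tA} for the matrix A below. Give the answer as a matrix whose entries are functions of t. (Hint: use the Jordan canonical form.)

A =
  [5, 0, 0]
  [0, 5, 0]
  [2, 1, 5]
e^{tA} =
  [exp(5*t), 0, 0]
  [0, exp(5*t), 0]
  [2*t*exp(5*t), t*exp(5*t), exp(5*t)]

Strategy: write A = P · J · P⁻¹ where J is a Jordan canonical form, so e^{tA} = P · e^{tJ} · P⁻¹, and e^{tJ} can be computed block-by-block.

A has Jordan form
J =
  [5, 1, 0]
  [0, 5, 0]
  [0, 0, 5]
(up to reordering of blocks).

Per-block formulas:
  For a 2×2 Jordan block J_2(5): exp(t · J_2(5)) = e^(5t)·(I + t·N), where N is the 2×2 nilpotent shift.
  For a 1×1 block at λ = 5: exp(t · [5]) = [e^(5t)].

After assembling e^{tJ} and conjugating by P, we get:

e^{tA} =
  [exp(5*t), 0, 0]
  [0, exp(5*t), 0]
  [2*t*exp(5*t), t*exp(5*t), exp(5*t)]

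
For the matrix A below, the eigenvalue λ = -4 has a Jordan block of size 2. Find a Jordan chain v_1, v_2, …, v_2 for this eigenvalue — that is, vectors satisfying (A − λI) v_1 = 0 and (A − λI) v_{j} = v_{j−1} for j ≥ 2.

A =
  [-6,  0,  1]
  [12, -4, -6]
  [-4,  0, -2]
A Jordan chain for λ = -4 of length 2:
v_1 = (-2, 12, -4)ᵀ
v_2 = (1, 0, 0)ᵀ

Let N = A − (-4)·I. We want v_2 with N^2 v_2 = 0 but N^1 v_2 ≠ 0; then v_{j-1} := N · v_j for j = 2, …, 2.

Pick v_2 = (1, 0, 0)ᵀ.
Then v_1 = N · v_2 = (-2, 12, -4)ᵀ.

Sanity check: (A − (-4)·I) v_1 = (0, 0, 0)ᵀ = 0. ✓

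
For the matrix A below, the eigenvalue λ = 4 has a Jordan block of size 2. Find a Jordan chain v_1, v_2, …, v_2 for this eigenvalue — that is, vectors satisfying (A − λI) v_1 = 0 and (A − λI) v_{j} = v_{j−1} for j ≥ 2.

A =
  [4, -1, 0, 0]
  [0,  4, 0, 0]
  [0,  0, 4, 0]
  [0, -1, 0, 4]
A Jordan chain for λ = 4 of length 2:
v_1 = (-1, 0, 0, -1)ᵀ
v_2 = (0, 1, 0, 0)ᵀ

Let N = A − (4)·I. We want v_2 with N^2 v_2 = 0 but N^1 v_2 ≠ 0; then v_{j-1} := N · v_j for j = 2, …, 2.

Pick v_2 = (0, 1, 0, 0)ᵀ.
Then v_1 = N · v_2 = (-1, 0, 0, -1)ᵀ.

Sanity check: (A − (4)·I) v_1 = (0, 0, 0, 0)ᵀ = 0. ✓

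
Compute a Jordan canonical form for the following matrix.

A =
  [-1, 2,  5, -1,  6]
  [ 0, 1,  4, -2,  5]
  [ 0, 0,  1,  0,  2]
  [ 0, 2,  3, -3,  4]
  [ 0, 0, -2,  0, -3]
J_3(-1) ⊕ J_2(-1)

The characteristic polynomial is
  det(x·I − A) = x^5 + 5*x^4 + 10*x^3 + 10*x^2 + 5*x + 1 = (x + 1)^5

Eigenvalues and multiplicities (the geometric multiplicity of λ is n − rank(A − λI), which equals the number of Jordan blocks for λ):
  λ = -1: algebraic multiplicity = 5, geometric multiplicity = 2

Determining the block sizes for each eigenvalue:
  λ = -1: with am = 5 and gm = 2, the partition is not yet determined (e.g. several partitions of 5 into 2 parts exist). Let N = A − (-1)·I. Computing rank(N^1) = 3, rank(N^2) = 1, rank(N^3) = 0; the number of blocks of size ≥ j is rank(N^{j−1}) − rank(N^j), giving [2, 2, 1]. So we have 1 block(s) of size 3, 1 block(s) of size 2 → block sizes [3, 2]

Assembling the blocks gives a Jordan form
J =
  [-1,  1,  0,  0,  0]
  [ 0, -1,  1,  0,  0]
  [ 0,  0, -1,  0,  0]
  [ 0,  0,  0, -1,  1]
  [ 0,  0,  0,  0, -1]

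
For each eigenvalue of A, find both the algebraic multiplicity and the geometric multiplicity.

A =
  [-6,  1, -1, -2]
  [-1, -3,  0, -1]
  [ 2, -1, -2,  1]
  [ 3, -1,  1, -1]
λ = -3: alg = 4, geom = 2

Step 1 — factor the characteristic polynomial to read off the algebraic multiplicities:
  χ_A(x) = (x + 3)^4

Step 2 — compute geometric multiplicities via the rank-nullity identity g(λ) = n − rank(A − λI):
  rank(A − (-3)·I) = 2, so dim ker(A − (-3)·I) = n − 2 = 2

Summary:
  λ = -3: algebraic multiplicity = 4, geometric multiplicity = 2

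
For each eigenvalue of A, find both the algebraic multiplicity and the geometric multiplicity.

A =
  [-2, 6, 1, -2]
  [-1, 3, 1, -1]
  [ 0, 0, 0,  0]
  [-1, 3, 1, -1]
λ = 0: alg = 4, geom = 2

Step 1 — factor the characteristic polynomial to read off the algebraic multiplicities:
  χ_A(x) = x^4

Step 2 — compute geometric multiplicities via the rank-nullity identity g(λ) = n − rank(A − λI):
  rank(A − (0)·I) = 2, so dim ker(A − (0)·I) = n − 2 = 2

Summary:
  λ = 0: algebraic multiplicity = 4, geometric multiplicity = 2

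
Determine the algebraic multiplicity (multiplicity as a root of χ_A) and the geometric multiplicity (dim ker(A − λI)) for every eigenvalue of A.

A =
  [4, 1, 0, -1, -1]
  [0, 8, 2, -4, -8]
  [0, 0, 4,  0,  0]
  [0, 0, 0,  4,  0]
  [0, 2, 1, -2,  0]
λ = 4: alg = 5, geom = 3

Step 1 — factor the characteristic polynomial to read off the algebraic multiplicities:
  χ_A(x) = (x - 4)^5

Step 2 — compute geometric multiplicities via the rank-nullity identity g(λ) = n − rank(A − λI):
  rank(A − (4)·I) = 2, so dim ker(A − (4)·I) = n − 2 = 3

Summary:
  λ = 4: algebraic multiplicity = 5, geometric multiplicity = 3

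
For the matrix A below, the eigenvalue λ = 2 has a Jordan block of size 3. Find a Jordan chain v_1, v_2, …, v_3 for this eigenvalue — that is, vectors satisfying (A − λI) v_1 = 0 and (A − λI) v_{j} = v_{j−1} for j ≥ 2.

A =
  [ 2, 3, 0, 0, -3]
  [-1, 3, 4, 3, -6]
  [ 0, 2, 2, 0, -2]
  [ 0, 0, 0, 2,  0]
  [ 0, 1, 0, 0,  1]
A Jordan chain for λ = 2 of length 3:
v_1 = (-3, -1, -2, 0, -1)ᵀ
v_2 = (0, -1, 0, 0, 0)ᵀ
v_3 = (1, 0, 0, 0, 0)ᵀ

Let N = A − (2)·I. We want v_3 with N^3 v_3 = 0 but N^2 v_3 ≠ 0; then v_{j-1} := N · v_j for j = 3, …, 2.

Pick v_3 = (1, 0, 0, 0, 0)ᵀ.
Then v_2 = N · v_3 = (0, -1, 0, 0, 0)ᵀ.
Then v_1 = N · v_2 = (-3, -1, -2, 0, -1)ᵀ.

Sanity check: (A − (2)·I) v_1 = (0, 0, 0, 0, 0)ᵀ = 0. ✓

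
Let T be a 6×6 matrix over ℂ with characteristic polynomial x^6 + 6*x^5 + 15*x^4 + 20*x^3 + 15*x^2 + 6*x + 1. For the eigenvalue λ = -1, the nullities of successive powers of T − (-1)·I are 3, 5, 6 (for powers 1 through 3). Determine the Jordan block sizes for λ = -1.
Block sizes for λ = -1: [3, 2, 1]

From the dimensions of kernels of powers, the number of Jordan blocks of size at least j is d_j − d_{j−1} where d_j = dim ker(N^j) (with d_0 = 0). Computing the differences gives [3, 2, 1].
The number of blocks of size exactly k is (#blocks of size ≥ k) − (#blocks of size ≥ k + 1), so the partition is: 1 block(s) of size 1, 1 block(s) of size 2, 1 block(s) of size 3.
In nonincreasing order the block sizes are [3, 2, 1].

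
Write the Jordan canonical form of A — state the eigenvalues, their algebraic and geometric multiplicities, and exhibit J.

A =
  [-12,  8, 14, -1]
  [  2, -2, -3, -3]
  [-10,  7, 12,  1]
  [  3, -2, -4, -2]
J_3(-1) ⊕ J_1(-1)

The characteristic polynomial is
  det(x·I − A) = x^4 + 4*x^3 + 6*x^2 + 4*x + 1 = (x + 1)^4

Eigenvalues and multiplicities (the geometric multiplicity of λ is n − rank(A − λI), which equals the number of Jordan blocks for λ):
  λ = -1: algebraic multiplicity = 4, geometric multiplicity = 2

Determining the block sizes for each eigenvalue:
  λ = -1: with am = 4 and gm = 2, the partition is not yet determined (e.g. several partitions of 4 into 2 parts exist). Let N = A − (-1)·I. Computing rank(N^1) = 2, rank(N^2) = 1, rank(N^3) = 0; the number of blocks of size ≥ j is rank(N^{j−1}) − rank(N^j), giving [2, 1, 1]. So we have 1 block(s) of size 3, 1 block(s) of size 1 → block sizes [3, 1]

Assembling the blocks gives a Jordan form
J =
  [-1,  1,  0,  0]
  [ 0, -1,  1,  0]
  [ 0,  0, -1,  0]
  [ 0,  0,  0, -1]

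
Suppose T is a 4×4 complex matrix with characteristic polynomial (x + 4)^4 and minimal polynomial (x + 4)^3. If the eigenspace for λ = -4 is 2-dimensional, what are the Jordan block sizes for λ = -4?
Block sizes for λ = -4: [3, 1]

Step 1 — from the characteristic polynomial, algebraic multiplicity of λ = -4 is 4. From dim ker(T − (-4)·I) = 2, there are exactly 2 Jordan blocks for λ = -4.
Step 2 — from the minimal polynomial, the factor (x + 4)^3 tells us the largest block for λ = -4 has size 3.
Step 3 — with total size 4, 2 blocks, and largest block 3, the block sizes (in nonincreasing order) are [3, 1].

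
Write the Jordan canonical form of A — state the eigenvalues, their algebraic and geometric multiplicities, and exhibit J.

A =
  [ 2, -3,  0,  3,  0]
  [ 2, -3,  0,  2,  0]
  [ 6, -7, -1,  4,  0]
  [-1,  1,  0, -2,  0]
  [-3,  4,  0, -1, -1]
J_2(-1) ⊕ J_2(-1) ⊕ J_1(-1)

The characteristic polynomial is
  det(x·I − A) = x^5 + 5*x^4 + 10*x^3 + 10*x^2 + 5*x + 1 = (x + 1)^5

Eigenvalues and multiplicities (the geometric multiplicity of λ is n − rank(A − λI), which equals the number of Jordan blocks for λ):
  λ = -1: algebraic multiplicity = 5, geometric multiplicity = 3

Determining the block sizes for each eigenvalue:
  λ = -1: with am = 5 and gm = 3, the partition is not yet determined (e.g. several partitions of 5 into 3 parts exist). Let N = A − (-1)·I. Computing rank(N^1) = 2, rank(N^2) = 0; the number of blocks of size ≥ j is rank(N^{j−1}) − rank(N^j), giving [3, 2]. So we have 2 block(s) of size 2, 1 block(s) of size 1 → block sizes [2, 2, 1]

Assembling the blocks gives a Jordan form
J =
  [-1,  1,  0,  0,  0]
  [ 0, -1,  0,  0,  0]
  [ 0,  0, -1,  1,  0]
  [ 0,  0,  0, -1,  0]
  [ 0,  0,  0,  0, -1]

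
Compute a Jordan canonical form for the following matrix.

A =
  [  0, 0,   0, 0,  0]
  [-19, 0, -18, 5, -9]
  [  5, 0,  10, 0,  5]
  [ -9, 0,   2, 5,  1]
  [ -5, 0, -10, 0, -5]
J_1(0) ⊕ J_1(0) ⊕ J_1(0) ⊕ J_2(5)

The characteristic polynomial is
  det(x·I − A) = x^5 - 10*x^4 + 25*x^3 = x^3*(x - 5)^2

Eigenvalues and multiplicities (the geometric multiplicity of λ is n − rank(A − λI), which equals the number of Jordan blocks for λ):
  λ = 0: algebraic multiplicity = 3, geometric multiplicity = 3
  λ = 5: algebraic multiplicity = 2, geometric multiplicity = 1

Determining the block sizes for each eigenvalue:
  λ = 0: gm = am = 3, so every block has size 1 → block sizes [1, 1, 1]
  λ = 5: one block (gm = 1), so the single block has size am = 2 → block sizes [2]

Assembling the blocks gives a Jordan form
J =
  [0, 0, 0, 0, 0]
  [0, 0, 0, 0, 0]
  [0, 0, 0, 0, 0]
  [0, 0, 0, 5, 1]
  [0, 0, 0, 0, 5]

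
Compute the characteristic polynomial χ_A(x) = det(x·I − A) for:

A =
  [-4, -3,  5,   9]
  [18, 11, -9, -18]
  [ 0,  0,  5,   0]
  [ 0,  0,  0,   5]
x^4 - 17*x^3 + 105*x^2 - 275*x + 250

Expanding det(x·I − A) (e.g. by cofactor expansion or by noting that A is similar to its Jordan form J, which has the same characteristic polynomial as A) gives
  χ_A(x) = x^4 - 17*x^3 + 105*x^2 - 275*x + 250
which factors as (x - 5)^3*(x - 2). The eigenvalues (with algebraic multiplicities) are λ = 2 with multiplicity 1, λ = 5 with multiplicity 3.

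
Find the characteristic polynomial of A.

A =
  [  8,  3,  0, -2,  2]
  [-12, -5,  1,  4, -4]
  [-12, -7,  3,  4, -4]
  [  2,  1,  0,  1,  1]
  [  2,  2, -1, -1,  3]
x^5 - 10*x^4 + 40*x^3 - 80*x^2 + 80*x - 32

Expanding det(x·I − A) (e.g. by cofactor expansion or by noting that A is similar to its Jordan form J, which has the same characteristic polynomial as A) gives
  χ_A(x) = x^5 - 10*x^4 + 40*x^3 - 80*x^2 + 80*x - 32
which factors as (x - 2)^5. The eigenvalues (with algebraic multiplicities) are λ = 2 with multiplicity 5.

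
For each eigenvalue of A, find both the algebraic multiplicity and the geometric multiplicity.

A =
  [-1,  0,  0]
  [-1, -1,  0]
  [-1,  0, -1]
λ = -1: alg = 3, geom = 2

Step 1 — factor the characteristic polynomial to read off the algebraic multiplicities:
  χ_A(x) = (x + 1)^3

Step 2 — compute geometric multiplicities via the rank-nullity identity g(λ) = n − rank(A − λI):
  rank(A − (-1)·I) = 1, so dim ker(A − (-1)·I) = n − 1 = 2

Summary:
  λ = -1: algebraic multiplicity = 3, geometric multiplicity = 2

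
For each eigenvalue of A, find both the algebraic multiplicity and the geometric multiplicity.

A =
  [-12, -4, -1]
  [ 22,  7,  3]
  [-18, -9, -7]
λ = -4: alg = 3, geom = 1

Step 1 — factor the characteristic polynomial to read off the algebraic multiplicities:
  χ_A(x) = (x + 4)^3

Step 2 — compute geometric multiplicities via the rank-nullity identity g(λ) = n − rank(A − λI):
  rank(A − (-4)·I) = 2, so dim ker(A − (-4)·I) = n − 2 = 1

Summary:
  λ = -4: algebraic multiplicity = 3, geometric multiplicity = 1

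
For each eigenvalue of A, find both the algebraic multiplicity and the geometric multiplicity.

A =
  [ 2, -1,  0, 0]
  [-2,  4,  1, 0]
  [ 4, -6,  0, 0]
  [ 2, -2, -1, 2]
λ = 2: alg = 4, geom = 2

Step 1 — factor the characteristic polynomial to read off the algebraic multiplicities:
  χ_A(x) = (x - 2)^4

Step 2 — compute geometric multiplicities via the rank-nullity identity g(λ) = n − rank(A − λI):
  rank(A − (2)·I) = 2, so dim ker(A − (2)·I) = n − 2 = 2

Summary:
  λ = 2: algebraic multiplicity = 4, geometric multiplicity = 2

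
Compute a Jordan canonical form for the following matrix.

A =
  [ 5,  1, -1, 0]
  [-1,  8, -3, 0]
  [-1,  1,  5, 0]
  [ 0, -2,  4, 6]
J_3(6) ⊕ J_1(6)

The characteristic polynomial is
  det(x·I − A) = x^4 - 24*x^3 + 216*x^2 - 864*x + 1296 = (x - 6)^4

Eigenvalues and multiplicities (the geometric multiplicity of λ is n − rank(A − λI), which equals the number of Jordan blocks for λ):
  λ = 6: algebraic multiplicity = 4, geometric multiplicity = 2

Determining the block sizes for each eigenvalue:
  λ = 6: with am = 4 and gm = 2, the partition is not yet determined (e.g. several partitions of 4 into 2 parts exist). Let N = A − (6)·I. Computing rank(N^1) = 2, rank(N^2) = 1, rank(N^3) = 0; the number of blocks of size ≥ j is rank(N^{j−1}) − rank(N^j), giving [2, 1, 1]. So we have 1 block(s) of size 3, 1 block(s) of size 1 → block sizes [3, 1]

Assembling the blocks gives a Jordan form
J =
  [6, 1, 0, 0]
  [0, 6, 1, 0]
  [0, 0, 6, 0]
  [0, 0, 0, 6]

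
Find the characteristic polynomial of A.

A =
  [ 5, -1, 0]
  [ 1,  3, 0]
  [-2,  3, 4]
x^3 - 12*x^2 + 48*x - 64

Expanding det(x·I − A) (e.g. by cofactor expansion or by noting that A is similar to its Jordan form J, which has the same characteristic polynomial as A) gives
  χ_A(x) = x^3 - 12*x^2 + 48*x - 64
which factors as (x - 4)^3. The eigenvalues (with algebraic multiplicities) are λ = 4 with multiplicity 3.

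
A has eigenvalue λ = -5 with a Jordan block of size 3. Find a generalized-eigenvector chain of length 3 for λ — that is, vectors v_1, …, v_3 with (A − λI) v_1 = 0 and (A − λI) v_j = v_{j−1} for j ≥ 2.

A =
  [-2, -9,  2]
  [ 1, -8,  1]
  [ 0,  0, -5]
A Jordan chain for λ = -5 of length 3:
v_1 = (-3, -1, 0)ᵀ
v_2 = (2, 1, 0)ᵀ
v_3 = (0, 0, 1)ᵀ

Let N = A − (-5)·I. We want v_3 with N^3 v_3 = 0 but N^2 v_3 ≠ 0; then v_{j-1} := N · v_j for j = 3, …, 2.

Pick v_3 = (0, 0, 1)ᵀ.
Then v_2 = N · v_3 = (2, 1, 0)ᵀ.
Then v_1 = N · v_2 = (-3, -1, 0)ᵀ.

Sanity check: (A − (-5)·I) v_1 = (0, 0, 0)ᵀ = 0. ✓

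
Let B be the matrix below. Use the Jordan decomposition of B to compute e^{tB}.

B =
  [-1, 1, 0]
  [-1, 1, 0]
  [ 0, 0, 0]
e^{tB} =
  [1 - t, t, 0]
  [-t, t + 1, 0]
  [0, 0, 1]

Strategy: write B = P · J · P⁻¹ where J is a Jordan canonical form, so e^{tB} = P · e^{tJ} · P⁻¹, and e^{tJ} can be computed block-by-block.

B has Jordan form
J =
  [0, 1, 0]
  [0, 0, 0]
  [0, 0, 0]
(up to reordering of blocks).

Per-block formulas:
  For a 2×2 Jordan block J_2(0): exp(t · J_2(0)) = e^(0t)·(I + t·N), where N is the 2×2 nilpotent shift.
  For a 1×1 block at λ = 0: exp(t · [0]) = [e^(0t)].

After assembling e^{tJ} and conjugating by P, we get:

e^{tB} =
  [1 - t, t, 0]
  [-t, t + 1, 0]
  [0, 0, 1]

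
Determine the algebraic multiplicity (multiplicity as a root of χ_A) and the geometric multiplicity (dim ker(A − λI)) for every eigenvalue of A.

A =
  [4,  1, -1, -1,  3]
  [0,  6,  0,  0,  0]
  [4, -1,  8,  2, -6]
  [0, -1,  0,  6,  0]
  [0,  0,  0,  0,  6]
λ = 6: alg = 5, geom = 3

Step 1 — factor the characteristic polynomial to read off the algebraic multiplicities:
  χ_A(x) = (x - 6)^5

Step 2 — compute geometric multiplicities via the rank-nullity identity g(λ) = n − rank(A − λI):
  rank(A − (6)·I) = 2, so dim ker(A − (6)·I) = n − 2 = 3

Summary:
  λ = 6: algebraic multiplicity = 5, geometric multiplicity = 3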